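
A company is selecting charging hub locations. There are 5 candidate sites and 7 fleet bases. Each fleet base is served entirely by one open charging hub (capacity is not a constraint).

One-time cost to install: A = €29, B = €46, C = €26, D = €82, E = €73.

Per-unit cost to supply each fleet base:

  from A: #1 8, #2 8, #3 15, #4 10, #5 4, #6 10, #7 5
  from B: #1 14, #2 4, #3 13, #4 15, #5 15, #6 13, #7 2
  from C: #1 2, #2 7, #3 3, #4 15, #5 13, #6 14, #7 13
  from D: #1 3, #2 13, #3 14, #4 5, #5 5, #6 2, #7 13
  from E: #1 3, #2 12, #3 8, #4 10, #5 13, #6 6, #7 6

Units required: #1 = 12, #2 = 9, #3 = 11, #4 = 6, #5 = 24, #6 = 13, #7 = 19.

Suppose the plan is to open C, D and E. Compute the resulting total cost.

Total cost: 591

Each fleet base is assigned to its cheapest site among the open ones.
{C, D, E}: #1→C 2·12=24, #2→C 7·9=63, #3→C 3·11=33, #4→D 5·6=30, #5→D 5·24=120, #6→D 2·13=26, #7→E 6·19=114. Service 410; fixed 181; total 591.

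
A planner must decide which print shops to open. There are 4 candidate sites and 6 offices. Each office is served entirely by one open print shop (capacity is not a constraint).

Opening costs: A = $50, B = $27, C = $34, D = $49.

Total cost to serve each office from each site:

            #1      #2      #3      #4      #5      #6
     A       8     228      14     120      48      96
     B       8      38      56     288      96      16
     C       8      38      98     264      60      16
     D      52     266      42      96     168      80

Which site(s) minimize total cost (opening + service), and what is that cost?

For any fixed open set, each office goes to its cheapest open site; total = fixed + service.
{A, B}: #1→A 8, #2→B 38, #3→A 14, #4→A 120, #5→A 48, #6→B 16. Service 244; fixed 77; total 321.
{A, C}: service 244 + fixed 84 = 328
{C, D}: service 260 + fixed 83 = 343
{A, B, C, D}: #1→A 8, #2→B 38, #3→A 14, #4→D 96, #5→A 48, #6→B 16. Service 220; fixed 160; total 380.
No other subset beats 321.

Open A and B; minimum total cost 321.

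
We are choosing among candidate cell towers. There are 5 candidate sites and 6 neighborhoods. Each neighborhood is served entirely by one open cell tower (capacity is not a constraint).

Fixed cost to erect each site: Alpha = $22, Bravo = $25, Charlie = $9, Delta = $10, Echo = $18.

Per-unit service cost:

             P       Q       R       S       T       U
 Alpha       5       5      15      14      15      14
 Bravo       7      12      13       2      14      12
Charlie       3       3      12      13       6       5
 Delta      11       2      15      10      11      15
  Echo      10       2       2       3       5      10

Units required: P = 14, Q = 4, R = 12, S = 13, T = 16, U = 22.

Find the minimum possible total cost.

Minimum total cost: 330

For any fixed open set, each neighborhood goes to its cheapest open site; total = fixed + service.
{Charlie, Echo}: P→Charlie 3·14=42, Q→Echo 2·4=8, R→Echo 2·12=24, S→Echo 3·13=39, T→Echo 5·16=80, U→Charlie 5·22=110. Service 303; fixed 27; total 330.
{Charlie, Delta, Echo}: service 303 + fixed 37 = 340
{Bravo, Charlie, Echo}: service 290 + fixed 52 = 342
{Alpha, Bravo, Charlie, Delta, Echo}: P→Charlie 3·14=42, Q→Delta 2·4=8, R→Echo 2·12=24, S→Bravo 2·13=26, T→Echo 5·16=80, U→Charlie 5·22=110. Service 290; fixed 84; total 374.
No other subset beats 330.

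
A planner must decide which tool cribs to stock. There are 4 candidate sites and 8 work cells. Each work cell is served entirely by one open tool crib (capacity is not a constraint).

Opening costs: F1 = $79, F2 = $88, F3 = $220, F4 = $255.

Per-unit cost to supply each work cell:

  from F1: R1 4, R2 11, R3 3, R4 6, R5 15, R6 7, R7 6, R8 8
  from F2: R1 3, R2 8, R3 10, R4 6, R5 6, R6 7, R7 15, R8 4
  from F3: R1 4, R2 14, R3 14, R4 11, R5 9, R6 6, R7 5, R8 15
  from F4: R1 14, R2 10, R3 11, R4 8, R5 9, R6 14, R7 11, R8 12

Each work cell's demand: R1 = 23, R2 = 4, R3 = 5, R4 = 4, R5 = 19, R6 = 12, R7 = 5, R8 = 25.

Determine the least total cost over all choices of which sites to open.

For any fixed open set, each work cell goes to its cheapest open site; total = fixed + service.
{F1, F2}: R1→F2 3·23=69, R2→F2 8·4=32, R3→F1 3·5=15, R4→F1 6·4=24, R5→F2 6·19=114, R6→F1 7·12=84, R7→F1 6·5=30, R8→F2 4·25=100. Service 468; fixed 167; total 635.
{F2}: service 548 + fixed 88 = 636
{F2, F3}: service 486 + fixed 308 = 794
{F1, F2, F3, F4}: service 451 + fixed 642 = 1093
No other subset beats 635.

Minimum total cost: 635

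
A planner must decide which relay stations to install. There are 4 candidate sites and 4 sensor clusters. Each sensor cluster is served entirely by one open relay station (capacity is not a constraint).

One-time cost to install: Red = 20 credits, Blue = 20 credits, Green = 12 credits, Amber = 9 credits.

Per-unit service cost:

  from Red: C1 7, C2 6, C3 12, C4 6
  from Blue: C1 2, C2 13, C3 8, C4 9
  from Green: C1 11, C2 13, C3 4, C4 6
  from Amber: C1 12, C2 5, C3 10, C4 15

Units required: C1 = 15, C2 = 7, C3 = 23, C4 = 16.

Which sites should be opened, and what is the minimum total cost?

Open Blue, Green and Amber; minimum total cost 294.

For any fixed open set, each sensor cluster goes to its cheapest open site; total = fixed + service.
{Blue, Green, Amber}: C1→Blue 2·15=30, C2→Amber 5·7=35, C3→Green 4·23=92, C4→Green 6·16=96. Service 253; fixed 41; total 294.
{Red, Blue, Green}: C1→Blue 2·15=30, C2→Red 6·7=42, C3→Green 4·23=92, C4→Red 6·16=96. Service 260; fixed 52; total 312.
{Red, Blue, Green, Amber}: service 253 + fixed 61 = 314
{Amber}: service 685 + fixed 9 = 694
No other subset beats 294.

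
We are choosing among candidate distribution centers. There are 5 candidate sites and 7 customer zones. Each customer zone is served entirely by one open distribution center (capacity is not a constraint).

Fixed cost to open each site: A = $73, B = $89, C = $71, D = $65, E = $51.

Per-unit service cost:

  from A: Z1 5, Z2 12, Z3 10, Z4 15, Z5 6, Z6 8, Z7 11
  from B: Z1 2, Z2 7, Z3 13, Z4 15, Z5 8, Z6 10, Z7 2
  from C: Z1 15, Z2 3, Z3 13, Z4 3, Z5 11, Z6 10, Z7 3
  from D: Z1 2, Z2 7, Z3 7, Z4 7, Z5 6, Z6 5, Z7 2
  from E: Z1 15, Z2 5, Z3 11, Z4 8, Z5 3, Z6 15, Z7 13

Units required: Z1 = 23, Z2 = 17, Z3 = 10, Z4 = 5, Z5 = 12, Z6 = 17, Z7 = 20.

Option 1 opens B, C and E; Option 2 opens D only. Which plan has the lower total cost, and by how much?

Option 1: {B, C, E}: Z1→B 2·23=46, Z2→C 3·17=51, Z3→E 11·10=110, Z4→C 3·5=15, Z5→E 3·12=36, Z6→B 10·17=170, Z7→B 2·20=40. Service 468; fixed 211; total 679.
Option 2: {D}: Z1→D 2·23=46, Z2→D 7·17=119, Z3→D 7·10=70, Z4→D 7·5=35, Z5→D 6·12=72, Z6→D 5·17=85, Z7→D 2·20=40. Service 467; fixed 65; total 532.
Difference: |679 − 532| = 147.

Option 2 is cheaper by 147.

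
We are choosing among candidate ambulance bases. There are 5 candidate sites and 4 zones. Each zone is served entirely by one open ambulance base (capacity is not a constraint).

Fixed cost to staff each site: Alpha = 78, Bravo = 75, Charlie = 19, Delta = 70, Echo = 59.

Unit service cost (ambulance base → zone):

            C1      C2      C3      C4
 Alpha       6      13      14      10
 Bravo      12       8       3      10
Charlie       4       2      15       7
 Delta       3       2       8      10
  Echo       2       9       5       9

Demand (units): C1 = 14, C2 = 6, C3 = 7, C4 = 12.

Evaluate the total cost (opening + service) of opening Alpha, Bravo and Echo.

Total cost: 417

Each zone is assigned to its cheapest site among the open ones.
{Alpha, Bravo, Echo}: C1→Echo 2·14=28, C2→Bravo 8·6=48, C3→Bravo 3·7=21, C4→Echo 9·12=108. Service 205; fixed 212; total 417.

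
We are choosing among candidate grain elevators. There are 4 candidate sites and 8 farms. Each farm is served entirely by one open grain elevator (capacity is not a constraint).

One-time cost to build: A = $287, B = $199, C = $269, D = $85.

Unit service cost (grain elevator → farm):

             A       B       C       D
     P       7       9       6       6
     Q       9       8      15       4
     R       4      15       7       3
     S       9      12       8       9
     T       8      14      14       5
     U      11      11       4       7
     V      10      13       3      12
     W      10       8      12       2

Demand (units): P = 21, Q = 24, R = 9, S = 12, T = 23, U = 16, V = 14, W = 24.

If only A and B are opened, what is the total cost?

Each farm is assigned to its cheapest site among the open ones.
{A, B}: P→A 7·21=147, Q→B 8·24=192, R→A 4·9=36, S→A 9·12=108, T→A 8·23=184, U→A 11·16=176, V→A 10·14=140, W→B 8·24=192. Service 1175; fixed 486; total 1661.

Total cost: 1661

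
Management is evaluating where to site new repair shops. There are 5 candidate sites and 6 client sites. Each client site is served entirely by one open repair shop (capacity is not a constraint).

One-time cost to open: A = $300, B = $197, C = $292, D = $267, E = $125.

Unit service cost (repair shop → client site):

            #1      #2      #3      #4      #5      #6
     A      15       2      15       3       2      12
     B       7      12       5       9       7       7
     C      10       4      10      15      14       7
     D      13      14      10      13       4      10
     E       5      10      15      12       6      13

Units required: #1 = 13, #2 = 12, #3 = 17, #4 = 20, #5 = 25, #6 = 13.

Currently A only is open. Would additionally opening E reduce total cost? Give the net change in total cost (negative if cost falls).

Yes — net change −5 (cost falls by 5).

Current service cost with {A}: 740.
Adding E: each client site re-picks its cheapest; new service cost 610, saving 130.
Extra fixed cost: 125. Net change = 125 − 130 = -5.
(Totals: 1040 → 1035.)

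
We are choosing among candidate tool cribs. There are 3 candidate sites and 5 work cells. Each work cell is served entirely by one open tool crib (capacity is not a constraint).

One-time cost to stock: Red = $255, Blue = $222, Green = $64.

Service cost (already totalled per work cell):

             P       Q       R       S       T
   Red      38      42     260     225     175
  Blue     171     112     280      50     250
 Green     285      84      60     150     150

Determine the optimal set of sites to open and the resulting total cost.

For any fixed open set, each work cell goes to its cheapest open site; total = fixed + service.
{Red, Green}: P→Red 38, Q→Red 42, R→Green 60, S→Green 150, T→Green 150. Service 440; fixed 319; total 759.
{Green}: P→Green 285, Q→Green 84, R→Green 60, S→Green 150, T→Green 150. Service 729; fixed 64; total 793.
{Blue, Green}: service 515 + fixed 286 = 801
{Red, Blue, Green}: P→Red 38, Q→Red 42, R→Green 60, S→Blue 50, T→Green 150. Service 340; fixed 541; total 881.
(All 7 nonempty subsets were checked; Red and Green is lowest.)

Open Red and Green; minimum total cost 759.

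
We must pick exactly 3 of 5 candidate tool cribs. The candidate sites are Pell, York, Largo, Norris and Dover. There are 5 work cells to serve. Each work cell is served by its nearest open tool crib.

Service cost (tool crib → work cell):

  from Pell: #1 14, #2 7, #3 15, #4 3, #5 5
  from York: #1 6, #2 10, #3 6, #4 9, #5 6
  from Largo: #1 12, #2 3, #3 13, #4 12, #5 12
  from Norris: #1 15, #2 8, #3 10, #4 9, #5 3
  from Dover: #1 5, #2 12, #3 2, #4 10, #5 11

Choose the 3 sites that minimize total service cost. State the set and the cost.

Choose Pell, Largo and Dover; total service cost 18.

With exactly 3 open, each work cell uses its cheapest among the chosen.
{Pell, Largo, Dover}: #1→Dover 5, #2→Largo 3, #3→Dover 2, #4→Pell 3, #5→Pell 5. Service cost 18.
{Pell, Norris, Dover}: service cost 20
{Pell, York, Dover}: service cost 22
Among all 10 size-3 choices, {Pell, Largo, Dover} is lowest.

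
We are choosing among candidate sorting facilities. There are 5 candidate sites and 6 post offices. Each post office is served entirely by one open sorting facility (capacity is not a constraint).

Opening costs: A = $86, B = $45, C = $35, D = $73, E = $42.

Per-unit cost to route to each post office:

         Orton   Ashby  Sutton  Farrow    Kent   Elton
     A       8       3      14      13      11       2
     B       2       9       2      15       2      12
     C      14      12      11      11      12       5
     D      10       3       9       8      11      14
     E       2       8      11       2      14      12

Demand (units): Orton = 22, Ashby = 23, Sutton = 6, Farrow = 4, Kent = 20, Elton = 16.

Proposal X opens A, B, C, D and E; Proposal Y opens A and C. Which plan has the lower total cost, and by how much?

Proposal X is cheaper by 242.

Proposal X: {A, B, C, D, E}: Orton→B 2·22=44, Ashby→A 3·23=69, Sutton→B 2·6=12, Farrow→E 2·4=8, Kent→B 2·20=40, Elton→A 2·16=32. Service 205; fixed 281; total 486.
Proposal Y: {A, C}: Orton→A 8·22=176, Ashby→A 3·23=69, Sutton→C 11·6=66, Farrow→C 11·4=44, Kent→A 11·20=220, Elton→A 2·16=32. Service 607; fixed 121; total 728.
Difference: |486 − 728| = 242.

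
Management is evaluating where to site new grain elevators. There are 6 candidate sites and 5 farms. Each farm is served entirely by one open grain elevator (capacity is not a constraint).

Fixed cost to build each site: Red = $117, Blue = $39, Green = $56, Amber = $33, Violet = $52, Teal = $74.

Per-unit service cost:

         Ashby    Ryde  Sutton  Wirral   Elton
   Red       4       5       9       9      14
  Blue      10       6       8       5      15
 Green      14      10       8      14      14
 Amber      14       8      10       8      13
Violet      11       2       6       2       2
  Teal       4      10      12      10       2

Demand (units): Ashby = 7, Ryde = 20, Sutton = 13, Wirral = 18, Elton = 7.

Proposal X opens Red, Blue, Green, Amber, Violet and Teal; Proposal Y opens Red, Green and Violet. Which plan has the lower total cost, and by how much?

Proposal X: {Red, Blue, Green, Amber, Violet, Teal}: Ashby→Red 4·7=28, Ryde→Violet 2·20=40, Sutton→Violet 6·13=78, Wirral→Violet 2·18=36, Elton→Violet 2·7=14. Service 196; fixed 371; total 567.
Proposal Y: {Red, Green, Violet}: Ashby→Red 4·7=28, Ryde→Violet 2·20=40, Sutton→Violet 6·13=78, Wirral→Violet 2·18=36, Elton→Violet 2·7=14. Service 196; fixed 225; total 421.
Difference: |567 − 421| = 146.

Proposal Y is cheaper by 146.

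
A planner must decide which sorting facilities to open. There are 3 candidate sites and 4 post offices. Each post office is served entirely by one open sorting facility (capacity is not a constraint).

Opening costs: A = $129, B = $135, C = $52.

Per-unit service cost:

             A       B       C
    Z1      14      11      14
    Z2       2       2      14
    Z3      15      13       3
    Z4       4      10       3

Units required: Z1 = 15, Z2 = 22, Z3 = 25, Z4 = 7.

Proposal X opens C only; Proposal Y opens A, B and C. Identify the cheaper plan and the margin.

Proposal Y is cheaper by 45.

Proposal X: {C}: Z1→C 14·15=210, Z2→C 14·22=308, Z3→C 3·25=75, Z4→C 3·7=21. Service 614; fixed 52; total 666.
Proposal Y: {A, B, C}: Z1→B 11·15=165, Z2→A 2·22=44, Z3→C 3·25=75, Z4→C 3·7=21. Service 305; fixed 316; total 621.
Difference: |666 − 621| = 45.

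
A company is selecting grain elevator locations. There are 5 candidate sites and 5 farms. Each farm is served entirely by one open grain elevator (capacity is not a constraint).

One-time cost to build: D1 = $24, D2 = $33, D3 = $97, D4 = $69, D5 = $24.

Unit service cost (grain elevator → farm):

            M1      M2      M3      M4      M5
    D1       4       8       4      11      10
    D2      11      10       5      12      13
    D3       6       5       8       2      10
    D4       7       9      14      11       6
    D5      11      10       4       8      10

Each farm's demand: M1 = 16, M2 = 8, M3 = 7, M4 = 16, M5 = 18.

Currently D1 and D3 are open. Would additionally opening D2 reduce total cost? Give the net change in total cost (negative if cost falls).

Current service cost with {D1, D3}: 344.
Adding D2: each farm re-picks its cheapest; new service cost 344, saving 0.
Extra fixed cost: 33. Net change = 33 − 0 = 33.
(Totals: 465 → 498.)

No — net change +33 (cost rises by 33).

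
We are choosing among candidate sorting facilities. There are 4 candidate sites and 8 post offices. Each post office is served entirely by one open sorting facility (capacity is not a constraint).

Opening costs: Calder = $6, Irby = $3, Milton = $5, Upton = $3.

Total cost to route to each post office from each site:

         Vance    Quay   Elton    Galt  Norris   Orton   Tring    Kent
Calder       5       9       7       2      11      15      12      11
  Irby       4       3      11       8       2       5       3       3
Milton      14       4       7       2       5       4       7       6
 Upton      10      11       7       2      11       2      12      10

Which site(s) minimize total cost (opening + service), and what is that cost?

For any fixed open set, each post office goes to its cheapest open site; total = fixed + service.
{Irby, Upton}: Vance→Irby 4, Quay→Irby 3, Elton→Upton 7, Galt→Upton 2, Norris→Irby 2, Orton→Upton 2, Tring→Irby 3, Kent→Irby 3. Service 26; fixed 6; total 32.
{Irby, Milton}: service 28 + fixed 8 = 36
{Irby, Milton, Upton}: service 26 + fixed 11 = 37
{Calder, Irby, Milton, Upton}: service 26 + fixed 17 = 43
No other subset beats 32.

Open Irby and Upton; minimum total cost 32.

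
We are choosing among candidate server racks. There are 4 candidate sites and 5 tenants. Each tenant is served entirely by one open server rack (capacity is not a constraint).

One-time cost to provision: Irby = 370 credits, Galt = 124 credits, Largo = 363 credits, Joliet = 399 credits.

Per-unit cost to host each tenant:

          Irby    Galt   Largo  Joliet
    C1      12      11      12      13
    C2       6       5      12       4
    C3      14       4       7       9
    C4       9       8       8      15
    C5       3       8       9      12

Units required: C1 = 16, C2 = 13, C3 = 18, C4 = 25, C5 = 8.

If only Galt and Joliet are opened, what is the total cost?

Each tenant is assigned to its cheapest site among the open ones.
{Galt, Joliet}: C1→Galt 11·16=176, C2→Joliet 4·13=52, C3→Galt 4·18=72, C4→Galt 8·25=200, C5→Galt 8·8=64. Service 564; fixed 523; total 1087.

Total cost: 1087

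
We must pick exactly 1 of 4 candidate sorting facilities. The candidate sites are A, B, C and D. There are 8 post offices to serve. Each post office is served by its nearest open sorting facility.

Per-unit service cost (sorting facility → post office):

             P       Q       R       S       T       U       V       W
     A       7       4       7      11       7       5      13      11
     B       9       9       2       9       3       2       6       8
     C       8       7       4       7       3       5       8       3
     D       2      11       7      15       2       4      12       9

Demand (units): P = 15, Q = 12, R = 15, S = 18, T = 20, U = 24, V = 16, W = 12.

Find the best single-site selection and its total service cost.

With exactly 1 open, each post office uses its cheapest among the chosen.
{C}: P→C 8·15=120, Q→C 7·12=84, R→C 4·15=60, S→C 7·18=126, T→C 3·20=60, U→C 5·24=120, V→C 8·16=128, W→C 3·12=36. Service cost 734.
{B}: service cost 735
{D}: service cost 973
Among all 4 size-1 choices, {C} is lowest.

Choose C only; total service cost 734.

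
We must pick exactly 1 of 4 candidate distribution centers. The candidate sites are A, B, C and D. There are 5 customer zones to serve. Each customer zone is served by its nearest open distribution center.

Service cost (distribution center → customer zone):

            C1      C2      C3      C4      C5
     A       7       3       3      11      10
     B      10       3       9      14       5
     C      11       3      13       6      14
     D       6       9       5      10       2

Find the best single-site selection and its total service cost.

With exactly 1 open, each customer zone uses its cheapest among the chosen.
{D}: C1→D 6, C2→D 9, C3→D 5, C4→D 10, C5→D 2. Service cost 32.
{A}: service cost 34
{B}: service cost 41
Among all 4 size-1 choices, {D} is lowest.

Choose D only; total service cost 32.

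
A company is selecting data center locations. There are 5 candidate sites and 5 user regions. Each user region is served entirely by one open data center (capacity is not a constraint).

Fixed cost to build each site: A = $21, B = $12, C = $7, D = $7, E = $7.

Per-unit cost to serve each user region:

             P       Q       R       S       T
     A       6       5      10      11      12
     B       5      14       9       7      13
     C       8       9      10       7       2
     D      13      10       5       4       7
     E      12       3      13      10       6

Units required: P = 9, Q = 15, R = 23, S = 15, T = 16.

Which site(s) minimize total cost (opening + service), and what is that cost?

Open B, C, D and E; minimum total cost 330.

For any fixed open set, each user region goes to its cheapest open site; total = fixed + service.
{B, C, D, E}: P→B 5·9=45, Q→E 3·15=45, R→D 5·23=115, S→D 4·15=60, T→C 2·16=32. Service 297; fixed 33; total 330.
{C, D, E}: service 324 + fixed 21 = 345
{A, C, D, E}: P→A 6·9=54, Q→E 3·15=45, R→D 5·23=115, S→D 4·15=60, T→C 2·16=32. Service 306; fixed 42; total 348.
{A, B, C, D, E}: service 297 + fixed 54 = 351
No other subset beats 330.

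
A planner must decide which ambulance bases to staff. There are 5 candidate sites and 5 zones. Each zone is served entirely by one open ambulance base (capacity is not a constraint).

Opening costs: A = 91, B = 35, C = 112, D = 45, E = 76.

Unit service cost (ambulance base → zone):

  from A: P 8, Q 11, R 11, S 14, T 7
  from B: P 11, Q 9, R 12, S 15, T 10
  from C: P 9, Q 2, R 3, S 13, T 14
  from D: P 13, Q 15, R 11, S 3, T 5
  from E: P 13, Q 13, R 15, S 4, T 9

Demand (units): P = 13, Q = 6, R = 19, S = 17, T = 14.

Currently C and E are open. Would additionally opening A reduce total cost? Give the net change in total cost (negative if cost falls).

No — net change +50 (cost rises by 50).

Current service cost with {C, E}: 380.
Adding A: each zone re-picks its cheapest; new service cost 339, saving 41.
Extra fixed cost: 91. Net change = 91 − 41 = 50.
(Totals: 568 → 618.)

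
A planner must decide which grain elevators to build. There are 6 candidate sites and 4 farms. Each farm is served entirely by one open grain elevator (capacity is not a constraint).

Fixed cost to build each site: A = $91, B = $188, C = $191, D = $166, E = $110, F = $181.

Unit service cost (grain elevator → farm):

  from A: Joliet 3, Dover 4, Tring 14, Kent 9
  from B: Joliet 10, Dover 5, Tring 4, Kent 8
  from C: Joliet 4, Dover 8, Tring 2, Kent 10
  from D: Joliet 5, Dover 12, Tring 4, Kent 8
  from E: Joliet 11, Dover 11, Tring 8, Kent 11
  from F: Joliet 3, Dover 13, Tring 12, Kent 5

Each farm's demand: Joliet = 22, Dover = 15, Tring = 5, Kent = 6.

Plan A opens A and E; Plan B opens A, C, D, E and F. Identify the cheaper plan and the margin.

Plan A is cheaper by 484.

Plan A: {A, E}: Joliet→A 3·22=66, Dover→A 4·15=60, Tring→E 8·5=40, Kent→A 9·6=54. Service 220; fixed 201; total 421.
Plan B: {A, C, D, E, F}: Joliet→A 3·22=66, Dover→A 4·15=60, Tring→C 2·5=10, Kent→F 5·6=30. Service 166; fixed 739; total 905.
Difference: |421 − 905| = 484.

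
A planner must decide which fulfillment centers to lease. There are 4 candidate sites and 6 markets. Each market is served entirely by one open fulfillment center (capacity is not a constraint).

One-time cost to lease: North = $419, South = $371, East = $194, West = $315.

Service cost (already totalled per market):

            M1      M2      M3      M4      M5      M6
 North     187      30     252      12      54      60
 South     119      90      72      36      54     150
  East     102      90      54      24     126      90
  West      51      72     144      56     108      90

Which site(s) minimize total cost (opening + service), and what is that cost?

For any fixed open set, each market goes to its cheapest open site; total = fixed + service.
{East}: M1→East 102, M2→East 90, M3→East 54, M4→East 24, M5→East 126, M6→East 90. Service 486; fixed 194; total 680.
{West}: M1→West 51, M2→West 72, M3→West 144, M4→West 56, M5→West 108, M6→West 90. Service 521; fixed 315; total 836.
{South}: M1→South 119, M2→South 90, M3→South 72, M4→South 36, M5→South 54, M6→South 150. Service 521; fixed 371; total 892.
{North, South, East, West}: M1→West 51, M2→North 30, M3→East 54, M4→North 12, M5→North 54, M6→North 60. Service 261; fixed 1299; total 1560.
No other subset beats 680.

Open East only; minimum total cost 680.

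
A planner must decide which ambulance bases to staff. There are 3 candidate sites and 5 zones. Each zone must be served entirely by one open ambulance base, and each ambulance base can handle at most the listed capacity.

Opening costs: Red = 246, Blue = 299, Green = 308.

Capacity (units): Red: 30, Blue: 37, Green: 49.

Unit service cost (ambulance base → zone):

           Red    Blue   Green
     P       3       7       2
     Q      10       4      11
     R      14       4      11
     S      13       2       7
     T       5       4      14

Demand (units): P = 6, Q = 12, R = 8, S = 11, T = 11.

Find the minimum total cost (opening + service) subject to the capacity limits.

Open {Red, Blue}: P→Red 3·6=18, Q→Blue 4·12=48, R→Blue 4·8=32, S→Blue 2·11=22, T→Red 5·11=55.
Loads: Red carries 17/30, Blue carries 31/37. Service 175; fixed 545; total 720.
Next best feasible plan costs 744.

Minimum total cost: 720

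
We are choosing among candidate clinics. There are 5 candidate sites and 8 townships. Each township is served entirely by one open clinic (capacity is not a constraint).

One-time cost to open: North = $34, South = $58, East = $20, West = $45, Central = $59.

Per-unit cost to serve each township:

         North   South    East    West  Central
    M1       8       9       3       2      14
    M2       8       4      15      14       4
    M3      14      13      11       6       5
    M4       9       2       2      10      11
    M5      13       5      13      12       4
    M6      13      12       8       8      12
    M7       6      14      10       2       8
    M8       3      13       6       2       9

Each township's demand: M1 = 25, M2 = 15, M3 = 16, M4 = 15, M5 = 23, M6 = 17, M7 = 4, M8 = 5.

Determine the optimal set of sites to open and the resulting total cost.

Open East, West and Central; minimum total cost 590.

For any fixed open set, each township goes to its cheapest open site; total = fixed + service.
{East, West, Central}: M1→West 2·25=50, M2→Central 4·15=60, M3→Central 5·16=80, M4→East 2·15=30, M5→Central 4·23=92, M6→East 8·17=136, M7→West 2·4=8, M8→West 2·5=10. Service 466; fixed 124; total 590.
{South, West}: M1→West 2·25=50, M2→South 4·15=60, M3→West 6·16=96, M4→South 2·15=30, M5→South 5·23=115, M6→West 8·17=136, M7→West 2·4=8, M8→West 2·5=10. Service 505; fixed 103; total 608.
{East, Central}: service 535 + fixed 79 = 614
{North, South, East, West, Central}: service 466 + fixed 216 = 682
No other subset beats 590.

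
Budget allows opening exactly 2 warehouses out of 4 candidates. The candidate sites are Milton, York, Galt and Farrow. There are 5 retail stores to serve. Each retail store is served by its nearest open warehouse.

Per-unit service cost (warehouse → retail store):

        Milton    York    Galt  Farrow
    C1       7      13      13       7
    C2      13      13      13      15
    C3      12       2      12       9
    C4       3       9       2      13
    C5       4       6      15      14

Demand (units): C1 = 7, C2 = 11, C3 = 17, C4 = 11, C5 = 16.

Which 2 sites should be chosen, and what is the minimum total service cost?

With exactly 2 open, each retail store uses its cheapest among the chosen.
{Milton, York}: C1→Milton 7·7=49, C2→Milton 13·11=143, C3→York 2·17=34, C4→Milton 3·11=33, C5→Milton 4·16=64. Service cost 323.
{York, Galt}: service cost 386
{York, Farrow}: service cost 421
Among all 6 size-2 choices, {Milton, York} is lowest.

Choose Milton and York; total service cost 323.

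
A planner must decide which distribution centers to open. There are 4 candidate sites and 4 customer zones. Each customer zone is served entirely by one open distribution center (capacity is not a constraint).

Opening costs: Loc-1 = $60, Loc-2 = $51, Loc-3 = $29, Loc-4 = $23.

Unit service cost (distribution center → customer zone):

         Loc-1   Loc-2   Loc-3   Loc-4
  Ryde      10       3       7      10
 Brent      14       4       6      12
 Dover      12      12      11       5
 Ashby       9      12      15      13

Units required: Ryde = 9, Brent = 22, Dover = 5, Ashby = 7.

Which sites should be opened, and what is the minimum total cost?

Open Loc-2 and Loc-4; minimum total cost 298.

For any fixed open set, each customer zone goes to its cheapest open site; total = fixed + service.
{Loc-2, Loc-4}: Ryde→Loc-2 3·9=27, Brent→Loc-2 4·22=88, Dover→Loc-4 5·5=25, Ashby→Loc-2 12·7=84. Service 224; fixed 74; total 298.
{Loc-2}: service 259 + fixed 51 = 310
{Loc-2, Loc-3, Loc-4}: Ryde→Loc-2 3·9=27, Brent→Loc-2 4·22=88, Dover→Loc-4 5·5=25, Ashby→Loc-2 12·7=84. Service 224; fixed 103; total 327.
{Loc-1, Loc-2, Loc-3, Loc-4}: service 203 + fixed 163 = 366
No other subset beats 298.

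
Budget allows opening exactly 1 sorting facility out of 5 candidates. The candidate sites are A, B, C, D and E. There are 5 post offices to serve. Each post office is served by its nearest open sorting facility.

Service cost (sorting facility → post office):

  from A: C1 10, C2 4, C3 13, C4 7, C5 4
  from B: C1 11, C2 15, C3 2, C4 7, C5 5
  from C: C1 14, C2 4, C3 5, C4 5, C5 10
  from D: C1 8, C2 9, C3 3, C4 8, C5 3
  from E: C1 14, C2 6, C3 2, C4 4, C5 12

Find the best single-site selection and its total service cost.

With exactly 1 open, each post office uses its cheapest among the chosen.
{D}: C1→D 8, C2→D 9, C3→D 3, C4→D 8, C5→D 3. Service cost 31.
{A}: service cost 38
{C}: service cost 38
Among all 5 size-1 choices, {D} is lowest.

Choose D only; total service cost 31.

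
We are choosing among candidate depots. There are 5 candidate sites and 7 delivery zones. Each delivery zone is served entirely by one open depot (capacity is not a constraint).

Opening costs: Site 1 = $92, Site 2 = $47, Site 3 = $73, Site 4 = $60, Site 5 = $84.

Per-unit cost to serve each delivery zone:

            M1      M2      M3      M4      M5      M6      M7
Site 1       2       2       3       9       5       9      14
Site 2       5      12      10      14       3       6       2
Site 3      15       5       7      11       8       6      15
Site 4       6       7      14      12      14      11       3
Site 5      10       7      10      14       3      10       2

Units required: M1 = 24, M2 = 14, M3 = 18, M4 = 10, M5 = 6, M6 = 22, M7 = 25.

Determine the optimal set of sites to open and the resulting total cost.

For any fixed open set, each delivery zone goes to its cheapest open site; total = fixed + service.
{Site 1, Site 2}: M1→Site 1 2·24=48, M2→Site 1 2·14=28, M3→Site 1 3·18=54, M4→Site 1 9·10=90, M5→Site 2 3·6=18, M6→Site 2 6·22=132, M7→Site 2 2·25=50. Service 420; fixed 139; total 559.
{Site 1, Site 2, Site 4}: service 420 + fixed 199 = 619
{Site 1, Site 2, Site 3}: service 420 + fixed 212 = 632
{Site 1, Site 2, Site 3, Site 4, Site 5}: M1→Site 1 2·24=48, M2→Site 1 2·14=28, M3→Site 1 3·18=54, M4→Site 1 9·10=90, M5→Site 2 3·6=18, M6→Site 2 6·22=132, M7→Site 2 2·25=50. Service 420; fixed 356; total 776.
No other subset beats 559.

Open Site 1 and Site 2; minimum total cost 559.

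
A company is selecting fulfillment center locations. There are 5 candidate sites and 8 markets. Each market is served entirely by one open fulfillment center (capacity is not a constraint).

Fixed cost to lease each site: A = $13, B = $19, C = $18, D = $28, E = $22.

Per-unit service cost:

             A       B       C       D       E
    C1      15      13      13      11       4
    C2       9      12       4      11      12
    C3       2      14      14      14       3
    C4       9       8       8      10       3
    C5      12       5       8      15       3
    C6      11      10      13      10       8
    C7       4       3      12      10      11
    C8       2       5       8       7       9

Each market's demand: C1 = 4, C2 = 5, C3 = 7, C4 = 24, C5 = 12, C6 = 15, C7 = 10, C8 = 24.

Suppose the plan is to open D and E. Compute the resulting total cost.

Total cost: 638

Each market is assigned to its cheapest site among the open ones.
{D, E}: C1→E 4·4=16, C2→D 11·5=55, C3→E 3·7=21, C4→E 3·24=72, C5→E 3·12=36, C6→E 8·15=120, C7→D 10·10=100, C8→D 7·24=168. Service 588; fixed 50; total 638.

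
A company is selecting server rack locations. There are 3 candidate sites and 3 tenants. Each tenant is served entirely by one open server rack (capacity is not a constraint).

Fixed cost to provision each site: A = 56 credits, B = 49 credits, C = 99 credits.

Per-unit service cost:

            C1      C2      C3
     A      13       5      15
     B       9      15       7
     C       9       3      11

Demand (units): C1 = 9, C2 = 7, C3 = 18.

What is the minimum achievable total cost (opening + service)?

For any fixed open set, each tenant goes to its cheapest open site; total = fixed + service.
{A, B}: C1→B 9·9=81, C2→A 5·7=35, C3→B 7·18=126. Service 242; fixed 105; total 347.
{B}: C1→B 9·9=81, C2→B 15·7=105, C3→B 7·18=126. Service 312; fixed 49; total 361.
{B, C}: service 228 + fixed 148 = 376
{A, B, C}: service 228 + fixed 204 = 432
No other subset beats 347.

Minimum total cost: 347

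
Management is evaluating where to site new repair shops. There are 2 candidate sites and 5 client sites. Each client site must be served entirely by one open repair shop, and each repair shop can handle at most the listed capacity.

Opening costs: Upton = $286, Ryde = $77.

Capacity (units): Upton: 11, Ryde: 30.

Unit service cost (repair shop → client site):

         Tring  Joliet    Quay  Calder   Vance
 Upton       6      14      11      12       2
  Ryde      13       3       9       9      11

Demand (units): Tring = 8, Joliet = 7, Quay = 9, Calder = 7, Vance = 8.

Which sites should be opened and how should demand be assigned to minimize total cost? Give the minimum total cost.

Open {Upton, Ryde}: Tring→Ryde 13·8=104, Joliet→Ryde 3·7=21, Quay→Upton 11·9=99, Calder→Ryde 9·7=63, Vance→Ryde 11·8=88.
Loads: Upton carries 9/11, Ryde carries 30/30. Service 375; fixed 363; total 738.

Minimum total cost: 738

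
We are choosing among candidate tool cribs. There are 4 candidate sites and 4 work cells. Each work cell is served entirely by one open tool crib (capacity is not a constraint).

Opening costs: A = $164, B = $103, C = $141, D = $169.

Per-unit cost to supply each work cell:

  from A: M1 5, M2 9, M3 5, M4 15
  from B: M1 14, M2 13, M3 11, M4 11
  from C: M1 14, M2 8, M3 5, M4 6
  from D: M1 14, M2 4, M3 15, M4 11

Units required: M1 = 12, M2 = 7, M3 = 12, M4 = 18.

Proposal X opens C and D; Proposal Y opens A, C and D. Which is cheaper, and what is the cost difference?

Proposal X is cheaper by 56.

Proposal X: {C, D}: M1→C 14·12=168, M2→D 4·7=28, M3→C 5·12=60, M4→C 6·18=108. Service 364; fixed 310; total 674.
Proposal Y: {A, C, D}: M1→A 5·12=60, M2→D 4·7=28, M3→A 5·12=60, M4→C 6·18=108. Service 256; fixed 474; total 730.
Difference: |674 − 730| = 56.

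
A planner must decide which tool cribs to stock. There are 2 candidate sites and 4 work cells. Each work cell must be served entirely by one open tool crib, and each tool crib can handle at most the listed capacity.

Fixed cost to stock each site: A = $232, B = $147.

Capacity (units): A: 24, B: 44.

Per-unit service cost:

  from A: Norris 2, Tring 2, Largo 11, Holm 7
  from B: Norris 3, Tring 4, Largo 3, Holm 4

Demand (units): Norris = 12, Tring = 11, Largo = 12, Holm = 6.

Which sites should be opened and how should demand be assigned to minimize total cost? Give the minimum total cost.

Minimum total cost: 287

Open {B}: Norris→B 3·12=36, Tring→B 4·11=44, Largo→B 3·12=36, Holm→B 4·6=24.
Loads: B carries 41/44. Service 140; fixed 147; total 287.
Next best feasible plan costs 485.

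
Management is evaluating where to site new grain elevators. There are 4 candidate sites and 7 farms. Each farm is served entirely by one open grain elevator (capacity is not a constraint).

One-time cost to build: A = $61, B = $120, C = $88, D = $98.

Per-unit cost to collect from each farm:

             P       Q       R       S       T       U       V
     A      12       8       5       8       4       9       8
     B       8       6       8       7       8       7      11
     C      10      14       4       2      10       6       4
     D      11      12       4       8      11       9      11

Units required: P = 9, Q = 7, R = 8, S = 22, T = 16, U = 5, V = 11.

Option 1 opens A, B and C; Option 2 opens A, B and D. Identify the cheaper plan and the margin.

Option 1 is cheaper by 169.

Option 1: {A, B, C}: P→B 8·9=72, Q→B 6·7=42, R→C 4·8=32, S→C 2·22=44, T→A 4·16=64, U→C 6·5=30, V→C 4·11=44. Service 328; fixed 269; total 597.
Option 2: {A, B, D}: P→B 8·9=72, Q→B 6·7=42, R→D 4·8=32, S→B 7·22=154, T→A 4·16=64, U→B 7·5=35, V→A 8·11=88. Service 487; fixed 279; total 766.
Difference: |597 − 766| = 169.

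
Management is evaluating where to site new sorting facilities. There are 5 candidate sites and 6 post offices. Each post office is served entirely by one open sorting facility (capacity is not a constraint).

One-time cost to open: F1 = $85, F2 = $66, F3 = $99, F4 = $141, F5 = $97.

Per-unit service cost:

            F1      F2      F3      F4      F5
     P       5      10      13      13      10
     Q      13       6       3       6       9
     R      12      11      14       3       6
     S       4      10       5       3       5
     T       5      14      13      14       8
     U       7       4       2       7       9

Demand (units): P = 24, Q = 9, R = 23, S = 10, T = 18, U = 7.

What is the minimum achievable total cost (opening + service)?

For any fixed open set, each post office goes to its cheapest open site; total = fixed + service.
{F1, F4}: P→F1 5·24=120, Q→F4 6·9=54, R→F4 3·23=69, S→F4 3·10=30, T→F1 5·18=90, U→F1 7·7=49. Service 412; fixed 226; total 638.
{F1, F3, F4}: P→F1 5·24=120, Q→F3 3·9=27, R→F4 3·23=69, S→F4 3·10=30, T→F1 5·18=90, U→F3 2·7=14. Service 350; fixed 325; total 675.
{F1, F2, F4}: service 391 + fixed 292 = 683
{F1, F2, F3, F4, F5}: service 350 + fixed 488 = 838
No other subset beats 638.

Minimum total cost: 638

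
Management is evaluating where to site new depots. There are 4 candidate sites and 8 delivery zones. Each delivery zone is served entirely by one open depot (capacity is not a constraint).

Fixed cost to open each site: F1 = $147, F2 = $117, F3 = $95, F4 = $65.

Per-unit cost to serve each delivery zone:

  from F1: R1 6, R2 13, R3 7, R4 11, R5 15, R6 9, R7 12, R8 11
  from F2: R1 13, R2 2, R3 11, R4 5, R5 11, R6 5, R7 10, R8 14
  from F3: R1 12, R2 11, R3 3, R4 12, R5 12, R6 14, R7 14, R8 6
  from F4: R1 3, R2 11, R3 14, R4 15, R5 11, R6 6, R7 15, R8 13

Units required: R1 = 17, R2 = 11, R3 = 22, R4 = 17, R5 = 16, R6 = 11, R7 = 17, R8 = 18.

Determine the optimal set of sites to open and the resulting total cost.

Open F2, F3 and F4; minimum total cost 1010.

For any fixed open set, each delivery zone goes to its cheapest open site; total = fixed + service.
{F2, F3, F4}: R1→F4 3·17=51, R2→F2 2·11=22, R3→F3 3·22=66, R4→F2 5·17=85, R5→F2 11·16=176, R6→F2 5·11=55, R7→F2 10·17=170, R8→F3 6·18=108. Service 733; fixed 277; total 1010.
{F2, F3}: service 886 + fixed 212 = 1098
{F1, F2, F3}: service 784 + fixed 359 = 1143
{F1, F2, F3, F4}: service 733 + fixed 424 = 1157
(All 15 nonempty subsets were checked; F2, F3 and F4 is lowest.)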